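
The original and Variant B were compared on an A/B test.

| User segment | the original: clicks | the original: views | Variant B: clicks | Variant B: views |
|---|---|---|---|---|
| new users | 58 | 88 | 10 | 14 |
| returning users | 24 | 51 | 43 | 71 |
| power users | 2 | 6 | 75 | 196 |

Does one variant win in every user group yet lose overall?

New users: the original 58/88 = 65.9%, Variant B 10/14 = 71.4% → Variant B
Returning users: the original 24/51 = 47.1%, Variant B 43/71 = 60.6% → Variant B
Power users: the original 2/6 = 33.3%, Variant B 75/196 = 38.3% → Variant B
Overall: the original 84/145 = 57.9%, Variant B 128/281 = 45.6% → the original
Variant B wins each user group but the original wins overall — the comparison reverses. Variant B's views skew toward power users, which has a lower base rate.

Yes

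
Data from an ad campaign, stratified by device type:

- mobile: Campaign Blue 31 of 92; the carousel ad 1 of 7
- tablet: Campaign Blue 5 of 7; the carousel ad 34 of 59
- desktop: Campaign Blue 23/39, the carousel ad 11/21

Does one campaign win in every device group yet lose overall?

Mobile: Campaign Blue 31/92 = 33.7%, the carousel ad 1/7 = 14.3% → Campaign Blue
Tablet: Campaign Blue 5/7 = 71.4%, the carousel ad 34/59 = 57.6% → Campaign Blue
Desktop: Campaign Blue 23/39 = 59.0%, the carousel ad 11/21 = 52.4% → Campaign Blue
Overall: Campaign Blue 59/138 = 42.8%, the carousel ad 46/87 = 52.9% → the carousel ad
Campaign Blue wins each device group but the carousel ad wins overall — the comparison reverses. Campaign Blue's impressions skew toward mobile, which has a lower base rate.

Yes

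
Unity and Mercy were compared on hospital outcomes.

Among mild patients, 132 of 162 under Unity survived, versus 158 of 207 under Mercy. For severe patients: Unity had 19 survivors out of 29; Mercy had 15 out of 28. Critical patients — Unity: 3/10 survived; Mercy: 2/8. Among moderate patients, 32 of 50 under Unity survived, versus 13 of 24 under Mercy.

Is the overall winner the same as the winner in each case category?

Yes

Mild: Unity 132/162 = 81.5%, Mercy 158/207 = 76.3% → Unity
Severe: Unity 19/29 = 65.5%, Mercy 15/28 = 53.6% → Unity
Critical: Unity 3/10 = 30.0%, Mercy 2/8 = 25.0% → Unity
Moderate: Unity 32/50 = 64.0%, Mercy 13/24 = 54.2% → Unity
Overall: Unity 186/251 = 74.1%, Mercy 188/267 = 70.4% → Unity
Unity wins overall and in every case group — no reversal.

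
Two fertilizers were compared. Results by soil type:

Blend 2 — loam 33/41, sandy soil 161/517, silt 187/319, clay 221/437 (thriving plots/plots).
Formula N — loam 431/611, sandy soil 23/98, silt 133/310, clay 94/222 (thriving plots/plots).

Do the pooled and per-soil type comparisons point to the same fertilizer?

No

Loam: Blend 2 33/41 = 80.5%, Formula N 431/611 = 70.5% → Blend 2
Sandy soil: Blend 2 161/517 = 31.1%, Formula N 23/98 = 23.5% → Blend 2
Silt: Blend 2 187/319 = 58.6%, Formula N 133/310 = 42.9% → Blend 2
Clay: Blend 2 221/437 = 50.6%, Formula N 94/222 = 42.3% → Blend 2
Overall: Blend 2 602/1314 = 45.8%, Formula N 681/1241 = 54.9% → Formula N
Blend 2 wins each soil group but Formula N wins overall — the comparison reverses. Blend 2's plots skew toward sandy soil, which has a lower base rate.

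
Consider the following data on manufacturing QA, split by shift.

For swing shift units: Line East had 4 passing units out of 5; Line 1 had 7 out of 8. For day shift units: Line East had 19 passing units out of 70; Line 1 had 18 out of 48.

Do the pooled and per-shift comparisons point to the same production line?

Yes

Swing shift: Line East 4/5 = 80.0%, Line 1 7/8 = 87.5% → Line 1
Day shift: Line East 19/70 = 27.1%, Line 1 18/48 = 37.5% → Line 1
Overall: Line East 23/75 = 30.7%, Line 1 25/56 = 44.6% → Line 1
Line 1 wins overall and in every shift group — no reversal.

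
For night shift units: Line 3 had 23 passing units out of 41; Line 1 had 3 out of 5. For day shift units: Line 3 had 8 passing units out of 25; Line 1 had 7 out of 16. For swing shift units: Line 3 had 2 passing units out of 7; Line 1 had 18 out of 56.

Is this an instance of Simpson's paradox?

Night shift: Line 3 23/41 = 56.1%, Line 1 3/5 = 60.0% → Line 1
Day shift: Line 3 8/25 = 32.0%, Line 1 7/16 = 43.8% → Line 1
Swing shift: Line 3 2/7 = 28.6%, Line 1 18/56 = 32.1% → Line 1
Overall: Line 3 33/73 = 45.2%, Line 1 28/77 = 36.4% → Line 3
Line 1 wins each shift group but Line 3 wins overall — the comparison reverses. Line 1's units skew toward swing shift, which has a lower base rate.

Yes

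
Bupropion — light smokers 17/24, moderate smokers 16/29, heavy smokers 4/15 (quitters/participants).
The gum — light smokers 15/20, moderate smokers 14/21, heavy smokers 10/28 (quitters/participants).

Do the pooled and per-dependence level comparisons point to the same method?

Light smokers: bupropion 17/24 = 70.8%, the gum 15/20 = 75.0% → the gum
Moderate smokers: bupropion 16/29 = 55.2%, the gum 14/21 = 66.7% → the gum
Heavy smokers: bupropion 4/15 = 26.7%, the gum 10/28 = 35.7% → the gum
Overall: bupropion 37/68 = 54.4%, the gum 39/69 = 56.5% → the gum
The gum wins overall and in every dependence group — no reversal.

Yes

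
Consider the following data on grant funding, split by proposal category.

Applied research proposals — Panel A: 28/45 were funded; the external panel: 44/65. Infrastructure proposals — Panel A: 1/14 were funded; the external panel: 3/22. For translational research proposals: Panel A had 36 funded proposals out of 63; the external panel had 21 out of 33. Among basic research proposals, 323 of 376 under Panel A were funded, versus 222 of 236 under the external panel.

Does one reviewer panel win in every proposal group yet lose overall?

Applied research: Panel A 28/45 = 62.2%, the external panel 44/65 = 67.7% → the external panel
Infrastructure: Panel A 1/14 = 7.1%, the external panel 3/22 = 13.6% → the external panel
Translational research: Panel A 36/63 = 57.1%, the external panel 21/33 = 63.6% → the external panel
Basic research: Panel A 323/376 = 85.9%, the external panel 222/236 = 94.1% → the external panel
Overall: Panel A 388/498 = 77.9%, the external panel 290/356 = 81.5% → the external panel
The external panel wins overall and in every proposal group — no reversal.

No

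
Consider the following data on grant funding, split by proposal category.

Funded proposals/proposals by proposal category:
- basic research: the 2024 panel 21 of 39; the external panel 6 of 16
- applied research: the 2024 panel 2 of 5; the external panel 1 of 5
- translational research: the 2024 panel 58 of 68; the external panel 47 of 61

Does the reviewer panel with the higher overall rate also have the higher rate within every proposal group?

Basic research: the 2024 panel 21/39 = 53.8%, the external panel 6/16 = 37.5% → the 2024 panel
Applied research: the 2024 panel 2/5 = 40.0%, the external panel 1/5 = 20.0% → the 2024 panel
Translational research: the 2024 panel 58/68 = 85.3%, the external panel 47/61 = 77.0% → the 2024 panel
Overall: the 2024 panel 81/112 = 72.3%, the external panel 54/82 = 65.9% → the 2024 panel
The 2024 panel wins overall and in every proposal group — no reversal.

Yes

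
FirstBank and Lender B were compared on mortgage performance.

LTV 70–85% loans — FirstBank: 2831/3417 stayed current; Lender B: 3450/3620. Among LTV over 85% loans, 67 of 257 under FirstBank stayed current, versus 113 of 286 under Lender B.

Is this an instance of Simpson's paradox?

No

LTV 70–85%: FirstBank 2831/3417 = 82.9%, Lender B 3450/3620 = 95.3% → Lender B
LTV over 85%: FirstBank 67/257 = 26.1%, Lender B 113/286 = 39.5% → Lender B
Overall: FirstBank 2898/3674 = 78.9%, Lender B 3563/3906 = 91.2% → Lender B
Lender B wins overall and in every loan-to-value group — no reversal.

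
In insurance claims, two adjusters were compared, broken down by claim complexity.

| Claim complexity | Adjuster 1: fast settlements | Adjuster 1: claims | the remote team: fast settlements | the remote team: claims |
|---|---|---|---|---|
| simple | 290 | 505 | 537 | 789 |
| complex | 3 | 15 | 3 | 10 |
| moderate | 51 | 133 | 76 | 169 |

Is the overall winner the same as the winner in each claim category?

Simple: Adjuster 1 290/505 = 57.4%, the remote team 537/789 = 68.1% → the remote team
Complex: Adjuster 1 3/15 = 20.0%, the remote team 3/10 = 30.0% → the remote team
Moderate: Adjuster 1 51/133 = 38.3%, the remote team 76/169 = 45.0% → the remote team
Overall: Adjuster 1 344/653 = 52.7%, the remote team 616/968 = 63.6% → the remote team
The remote team wins overall and in every claim group — no reversal.

Yes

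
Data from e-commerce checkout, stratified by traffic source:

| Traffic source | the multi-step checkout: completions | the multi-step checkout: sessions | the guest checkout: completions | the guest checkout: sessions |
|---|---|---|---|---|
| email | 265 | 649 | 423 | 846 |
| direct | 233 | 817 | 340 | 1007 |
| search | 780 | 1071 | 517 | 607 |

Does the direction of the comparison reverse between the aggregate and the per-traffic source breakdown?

No

Email: the multi-step checkout 265/649 = 40.8%, the guest checkout 423/846 = 50.0% → the guest checkout
Direct: the multi-step checkout 233/817 = 28.5%, the guest checkout 340/1007 = 33.8% → the guest checkout
Search: the multi-step checkout 780/1071 = 72.8%, the guest checkout 517/607 = 85.2% → the guest checkout
Overall: the multi-step checkout 1278/2537 = 50.4%, the guest checkout 1280/2460 = 52.0% → the guest checkout
The guest checkout wins overall and in every traffic group — no reversal.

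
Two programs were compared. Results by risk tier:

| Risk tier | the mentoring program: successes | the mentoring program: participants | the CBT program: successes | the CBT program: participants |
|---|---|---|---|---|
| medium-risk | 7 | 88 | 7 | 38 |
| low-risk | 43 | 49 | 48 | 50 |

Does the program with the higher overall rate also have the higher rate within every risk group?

Medium-risk: the mentoring program 7/88 = 8.0%, the CBT program 7/38 = 18.4% → the CBT program
Low-risk: the mentoring program 43/49 = 87.8%, the CBT program 48/50 = 96.0% → the CBT program
Overall: the mentoring program 50/137 = 36.5%, the CBT program 55/88 = 62.5% → the CBT program
The CBT program wins overall and in every risk group — no reversal.

Yes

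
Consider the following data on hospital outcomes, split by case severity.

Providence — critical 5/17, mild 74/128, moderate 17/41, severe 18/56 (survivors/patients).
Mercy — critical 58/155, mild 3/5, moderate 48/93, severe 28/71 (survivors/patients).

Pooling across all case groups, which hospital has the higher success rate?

Critical: Providence 5/17 = 29.4%, Mercy 58/155 = 37.4% → Mercy
Mild: Providence 74/128 = 57.8%, Mercy 3/5 = 60.0% → Mercy
Moderate: Providence 17/41 = 41.5%, Mercy 48/93 = 51.6% → Mercy
Severe: Providence 18/56 = 32.1%, Mercy 28/71 = 39.4% → Mercy
Overall: Providence 114/242 = 47.1%, Mercy 137/324 = 42.3% → Providence
(Mercy wins every case group but Providence wins overall — Mercy's patients skew toward the low-rate critical group.)

Providence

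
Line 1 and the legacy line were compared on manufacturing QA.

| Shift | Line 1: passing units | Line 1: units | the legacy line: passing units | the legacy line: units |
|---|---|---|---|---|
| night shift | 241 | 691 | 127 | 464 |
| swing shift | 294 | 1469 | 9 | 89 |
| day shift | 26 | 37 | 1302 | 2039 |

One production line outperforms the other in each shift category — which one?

Line 1

Night shift: Line 1 241/691 = 34.9%, the legacy line 127/464 = 27.4% → Line 1
Swing shift: Line 1 294/1469 = 20.0%, the legacy line 9/89 = 10.1% → Line 1
Day shift: Line 1 26/37 = 70.3%, the legacy line 1302/2039 = 63.9% → Line 1
Line 1 has the higher rate in all 3 groups.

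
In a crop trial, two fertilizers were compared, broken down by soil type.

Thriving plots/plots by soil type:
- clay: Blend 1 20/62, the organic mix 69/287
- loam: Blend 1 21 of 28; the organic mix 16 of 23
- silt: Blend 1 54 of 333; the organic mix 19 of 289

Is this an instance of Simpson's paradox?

No

Clay: Blend 1 20/62 = 32.3%, the organic mix 69/287 = 24.0% → Blend 1
Loam: Blend 1 21/28 = 75.0%, the organic mix 16/23 = 69.6% → Blend 1
Silt: Blend 1 54/333 = 16.2%, the organic mix 19/289 = 6.6% → Blend 1
Overall: Blend 1 95/423 = 22.5%, the organic mix 104/599 = 17.4% → Blend 1
Blend 1 wins overall and in every soil group — no reversal.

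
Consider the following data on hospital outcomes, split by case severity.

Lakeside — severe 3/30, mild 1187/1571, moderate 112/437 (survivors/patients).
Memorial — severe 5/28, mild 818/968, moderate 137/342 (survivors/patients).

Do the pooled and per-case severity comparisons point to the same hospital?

Yes

Severe: Lakeside 3/30 = 10.0%, Memorial 5/28 = 17.9% → Memorial
Mild: Lakeside 1187/1571 = 75.6%, Memorial 818/968 = 84.5% → Memorial
Moderate: Lakeside 112/437 = 25.6%, Memorial 137/342 = 40.1% → Memorial
Overall: Lakeside 1302/2038 = 63.9%, Memorial 960/1338 = 71.7% → Memorial
Memorial wins overall and in every case group — no reversal.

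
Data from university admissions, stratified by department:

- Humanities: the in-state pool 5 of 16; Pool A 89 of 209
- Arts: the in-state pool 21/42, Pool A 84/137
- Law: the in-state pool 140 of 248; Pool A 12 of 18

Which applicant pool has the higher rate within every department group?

Pool A

Humanities: the in-state pool 5/16 = 31.2%, Pool A 89/209 = 42.6% → Pool A
Arts: the in-state pool 21/42 = 50.0%, Pool A 84/137 = 61.3% → Pool A
Law: the in-state pool 140/248 = 56.5%, Pool A 12/18 = 66.7% → Pool A
Pool A has the higher rate in all 3 groups.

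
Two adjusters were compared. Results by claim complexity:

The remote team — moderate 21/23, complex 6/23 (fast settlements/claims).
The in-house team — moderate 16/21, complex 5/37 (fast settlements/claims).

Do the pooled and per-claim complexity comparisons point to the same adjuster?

Yes

Moderate: the remote team 21/23 = 91.3%, the in-house team 16/21 = 76.2% → the remote team
Complex: the remote team 6/23 = 26.1%, the in-house team 5/37 = 13.5% → the remote team
Overall: the remote team 27/46 = 58.7%, the in-house team 21/58 = 36.2% → the remote team
The remote team wins overall and in every claim group — no reversal.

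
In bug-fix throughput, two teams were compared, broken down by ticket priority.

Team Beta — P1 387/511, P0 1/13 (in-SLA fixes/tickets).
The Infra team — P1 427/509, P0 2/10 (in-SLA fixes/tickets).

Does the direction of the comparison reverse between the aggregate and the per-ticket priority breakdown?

No

P1: Team Beta 387/511 = 75.7%, the Infra team 427/509 = 83.9% → the Infra team
P0: Team Beta 1/13 = 7.7%, the Infra team 2/10 = 20.0% → the Infra team
Overall: Team Beta 388/524 = 74.0%, the Infra team 429/519 = 82.7% → the Infra team
The Infra team wins overall and in every ticket group — no reversal.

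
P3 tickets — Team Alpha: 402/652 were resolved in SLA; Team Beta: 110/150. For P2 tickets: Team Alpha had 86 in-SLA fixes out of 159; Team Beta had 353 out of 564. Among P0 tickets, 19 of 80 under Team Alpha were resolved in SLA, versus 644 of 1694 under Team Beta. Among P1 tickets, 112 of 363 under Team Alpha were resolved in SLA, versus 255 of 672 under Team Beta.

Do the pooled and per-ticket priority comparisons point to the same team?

P3: Team Alpha 402/652 = 61.7%, Team Beta 110/150 = 73.3% → Team Beta
P2: Team Alpha 86/159 = 54.1%, Team Beta 353/564 = 62.6% → Team Beta
P0: Team Alpha 19/80 = 23.8%, Team Beta 644/1694 = 38.0% → Team Beta
P1: Team Alpha 112/363 = 30.9%, Team Beta 255/672 = 37.9% → Team Beta
Overall: Team Alpha 619/1254 = 49.4%, Team Beta 1362/3080 = 44.2% → Team Alpha
Team Beta wins each ticket group but Team Alpha wins overall — the comparison reverses. Team Beta's tickets skew toward P0, which has a lower base rate.

No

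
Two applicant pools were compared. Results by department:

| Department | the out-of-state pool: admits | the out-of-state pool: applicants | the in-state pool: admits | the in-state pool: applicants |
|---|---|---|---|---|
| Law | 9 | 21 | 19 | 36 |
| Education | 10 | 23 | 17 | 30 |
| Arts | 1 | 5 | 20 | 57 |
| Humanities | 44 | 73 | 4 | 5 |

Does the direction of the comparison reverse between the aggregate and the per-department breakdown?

Yes

Law: the out-of-state pool 9/21 = 42.9%, the in-state pool 19/36 = 52.8% → the in-state pool
Education: the out-of-state pool 10/23 = 43.5%, the in-state pool 17/30 = 56.7% → the in-state pool
Arts: the out-of-state pool 1/5 = 20.0%, the in-state pool 20/57 = 35.1% → the in-state pool
Humanities: the out-of-state pool 44/73 = 60.3%, the in-state pool 4/5 = 80.0% → the in-state pool
Overall: the out-of-state pool 64/122 = 52.5%, the in-state pool 60/128 = 46.9% → the out-of-state pool
The in-state pool wins each department group but the out-of-state pool wins overall — the comparison reverses. The in-state pool's applicants skew toward Arts, which has a lower base rate.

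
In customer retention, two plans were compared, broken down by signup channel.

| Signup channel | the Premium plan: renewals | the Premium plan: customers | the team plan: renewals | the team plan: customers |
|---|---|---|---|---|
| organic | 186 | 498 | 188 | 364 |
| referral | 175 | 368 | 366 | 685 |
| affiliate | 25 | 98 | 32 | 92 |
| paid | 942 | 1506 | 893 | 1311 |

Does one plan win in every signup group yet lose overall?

No

Organic: the Premium plan 186/498 = 37.3%, the team plan 188/364 = 51.6% → the team plan
Referral: the Premium plan 175/368 = 47.6%, the team plan 366/685 = 53.4% → the team plan
Affiliate: the Premium plan 25/98 = 25.5%, the team plan 32/92 = 34.8% → the team plan
Paid: the Premium plan 942/1506 = 62.5%, the team plan 893/1311 = 68.1% → the team plan
Overall: the Premium plan 1328/2470 = 53.8%, the team plan 1479/2452 = 60.3% → the team plan
The team plan wins overall and in every signup group — no reversal.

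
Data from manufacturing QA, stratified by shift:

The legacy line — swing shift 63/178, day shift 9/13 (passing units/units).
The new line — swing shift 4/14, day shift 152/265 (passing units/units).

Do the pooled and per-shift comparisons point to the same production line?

Swing shift: the legacy line 63/178 = 35.4%, the new line 4/14 = 28.6% → the legacy line
Day shift: the legacy line 9/13 = 69.2%, the new line 152/265 = 57.4% → the legacy line
Overall: the legacy line 72/191 = 37.7%, the new line 156/279 = 55.9% → the new line
The legacy line wins each shift group but the new line wins overall — the comparison reverses. The legacy line's units skew toward swing shift, which has a lower base rate.

No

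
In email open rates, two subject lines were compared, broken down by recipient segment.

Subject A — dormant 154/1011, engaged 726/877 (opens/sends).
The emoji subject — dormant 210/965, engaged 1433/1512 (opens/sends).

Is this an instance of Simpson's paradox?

No

Dormant: Subject A 154/1011 = 15.2%, the emoji subject 210/965 = 21.8% → the emoji subject
Engaged: Subject A 726/877 = 82.8%, the emoji subject 1433/1512 = 94.8% → the emoji subject
Overall: Subject A 880/1888 = 46.6%, the emoji subject 1643/2477 = 66.3% → the emoji subject
The emoji subject wins overall and in every recipient group — no reversal.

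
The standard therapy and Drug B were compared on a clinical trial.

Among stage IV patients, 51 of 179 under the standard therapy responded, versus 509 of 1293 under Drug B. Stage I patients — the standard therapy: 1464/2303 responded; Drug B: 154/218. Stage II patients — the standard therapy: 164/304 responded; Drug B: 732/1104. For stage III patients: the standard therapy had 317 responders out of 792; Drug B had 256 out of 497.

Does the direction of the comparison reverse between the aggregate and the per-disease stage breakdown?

Yes

Stage IV: the standard therapy 51/179 = 28.5%, Drug B 509/1293 = 39.4% → Drug B
Stage I: the standard therapy 1464/2303 = 63.6%, Drug B 154/218 = 70.6% → Drug B
Stage II: the standard therapy 164/304 = 53.9%, Drug B 732/1104 = 66.3% → Drug B
Stage III: the standard therapy 317/792 = 40.0%, Drug B 256/497 = 51.5% → Drug B
Overall: the standard therapy 1996/3578 = 55.8%, Drug B 1651/3112 = 53.1% → the standard therapy
Drug B wins each disease group but the standard therapy wins overall — the comparison reverses. Drug B's patients skew toward stage IV, which has a lower base rate.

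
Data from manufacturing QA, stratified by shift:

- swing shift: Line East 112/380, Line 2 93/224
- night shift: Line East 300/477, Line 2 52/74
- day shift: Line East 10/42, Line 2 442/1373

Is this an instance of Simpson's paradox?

Yes

Swing shift: Line East 112/380 = 29.5%, Line 2 93/224 = 41.5% → Line 2
Night shift: Line East 300/477 = 62.9%, Line 2 52/74 = 70.3% → Line 2
Day shift: Line East 10/42 = 23.8%, Line 2 442/1373 = 32.2% → Line 2
Overall: Line East 422/899 = 46.9%, Line 2 587/1671 = 35.1% → Line East
Line 2 wins each shift group but Line East wins overall — the comparison reverses. Line 2's units skew toward day shift, which has a lower base rate.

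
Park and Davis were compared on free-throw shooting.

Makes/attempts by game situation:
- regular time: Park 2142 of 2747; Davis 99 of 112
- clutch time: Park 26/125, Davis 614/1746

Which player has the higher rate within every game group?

Regular time: Park 2142/2747 = 78.0%, Davis 99/112 = 88.4% → Davis
Clutch time: Park 26/125 = 20.8%, Davis 614/1746 = 35.2% → Davis
Davis has the higher rate in both groups.

Davis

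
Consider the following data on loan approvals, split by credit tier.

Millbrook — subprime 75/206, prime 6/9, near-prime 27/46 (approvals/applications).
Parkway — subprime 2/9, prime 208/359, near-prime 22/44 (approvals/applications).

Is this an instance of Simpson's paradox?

Yes

Subprime: Millbrook 75/206 = 36.4%, Parkway 2/9 = 22.2% → Millbrook
Prime: Millbrook 6/9 = 66.7%, Parkway 208/359 = 57.9% → Millbrook
Near-prime: Millbrook 27/46 = 58.7%, Parkway 22/44 = 50.0% → Millbrook
Overall: Millbrook 108/261 = 41.4%, Parkway 232/412 = 56.3% → Parkway
Millbrook wins each credit group but Parkway wins overall — the comparison reverses. Millbrook's applications skew toward subprime, which has a lower base rate.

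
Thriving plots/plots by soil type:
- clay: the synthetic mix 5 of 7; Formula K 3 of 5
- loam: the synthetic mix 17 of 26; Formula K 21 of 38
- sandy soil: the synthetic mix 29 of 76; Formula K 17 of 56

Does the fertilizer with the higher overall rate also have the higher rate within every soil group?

Clay: the synthetic mix 5/7 = 71.4%, Formula K 3/5 = 60.0% → the synthetic mix
Loam: the synthetic mix 17/26 = 65.4%, Formula K 21/38 = 55.3% → the synthetic mix
Sandy soil: the synthetic mix 29/76 = 38.2%, Formula K 17/56 = 30.4% → the synthetic mix
Overall: the synthetic mix 51/109 = 46.8%, Formula K 41/99 = 41.4% → the synthetic mix
The synthetic mix wins overall and in every soil group — no reversal.

Yes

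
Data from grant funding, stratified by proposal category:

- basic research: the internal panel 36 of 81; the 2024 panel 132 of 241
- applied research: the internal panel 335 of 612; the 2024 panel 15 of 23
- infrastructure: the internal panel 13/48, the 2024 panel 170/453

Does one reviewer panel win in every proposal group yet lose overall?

Yes

Basic research: the internal panel 36/81 = 44.4%, the 2024 panel 132/241 = 54.8% → the 2024 panel
Applied research: the internal panel 335/612 = 54.7%, the 2024 panel 15/23 = 65.2% → the 2024 panel
Infrastructure: the internal panel 13/48 = 27.1%, the 2024 panel 170/453 = 37.5% → the 2024 panel
Overall: the internal panel 384/741 = 51.8%, the 2024 panel 317/717 = 44.2% → the internal panel
The 2024 panel wins each proposal group but the internal panel wins overall — the comparison reverses. The 2024 panel's proposals skew toward infrastructure, which has a lower base rate.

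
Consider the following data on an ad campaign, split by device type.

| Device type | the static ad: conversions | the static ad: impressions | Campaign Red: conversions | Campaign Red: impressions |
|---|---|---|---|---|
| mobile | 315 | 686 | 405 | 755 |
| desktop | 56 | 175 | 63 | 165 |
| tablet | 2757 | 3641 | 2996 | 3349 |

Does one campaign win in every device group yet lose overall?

Mobile: the static ad 315/686 = 45.9%, Campaign Red 405/755 = 53.6% → Campaign Red
Desktop: the static ad 56/175 = 32.0%, Campaign Red 63/165 = 38.2% → Campaign Red
Tablet: the static ad 2757/3641 = 75.7%, Campaign Red 2996/3349 = 89.5% → Campaign Red
Overall: the static ad 3128/4502 = 69.5%, Campaign Red 3464/4269 = 81.1% → Campaign Red
Campaign Red wins overall and in every device group — no reversal.

No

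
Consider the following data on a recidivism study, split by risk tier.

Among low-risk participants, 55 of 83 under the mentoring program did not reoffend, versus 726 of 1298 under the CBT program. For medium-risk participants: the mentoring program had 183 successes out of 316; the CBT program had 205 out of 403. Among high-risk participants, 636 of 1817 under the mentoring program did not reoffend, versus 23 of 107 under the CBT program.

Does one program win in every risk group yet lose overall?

Low-risk: the mentoring program 55/83 = 66.3%, the CBT program 726/1298 = 55.9% → the mentoring program
Medium-risk: the mentoring program 183/316 = 57.9%, the CBT program 205/403 = 50.9% → the mentoring program
High-risk: the mentoring program 636/1817 = 35.0%, the CBT program 23/107 = 21.5% → the mentoring program
Overall: the mentoring program 874/2216 = 39.4%, the CBT program 954/1808 = 52.8% → the CBT program
The mentoring program wins each risk group but the CBT program wins overall — the comparison reverses. The mentoring program's participants skew toward high-risk, which has a lower base rate.

Yes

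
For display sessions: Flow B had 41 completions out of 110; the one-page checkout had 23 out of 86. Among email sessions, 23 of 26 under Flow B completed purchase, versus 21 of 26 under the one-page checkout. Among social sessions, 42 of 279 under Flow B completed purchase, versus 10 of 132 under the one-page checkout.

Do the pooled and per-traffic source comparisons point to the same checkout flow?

Yes

Display: Flow B 41/110 = 37.3%, the one-page checkout 23/86 = 26.7% → Flow B
Email: Flow B 23/26 = 88.5%, the one-page checkout 21/26 = 80.8% → Flow B
Social: Flow B 42/279 = 15.1%, the one-page checkout 10/132 = 7.6% → Flow B
Overall: Flow B 106/415 = 25.5%, the one-page checkout 54/244 = 22.1% → Flow B
Flow B wins overall and in every traffic group — no reversal.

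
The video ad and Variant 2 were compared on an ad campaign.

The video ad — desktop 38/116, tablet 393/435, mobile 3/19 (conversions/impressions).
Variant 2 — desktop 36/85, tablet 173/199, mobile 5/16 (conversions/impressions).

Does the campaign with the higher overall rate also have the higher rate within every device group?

No

Desktop: the video ad 38/116 = 32.8%, Variant 2 36/85 = 42.4% → Variant 2
Tablet: the video ad 393/435 = 90.3%, Variant 2 173/199 = 86.9% → the video ad
Mobile: the video ad 3/19 = 15.8%, Variant 2 5/16 = 31.2% → Variant 2
Overall: the video ad 434/570 = 76.1%, Variant 2 214/300 = 71.3% → the video ad
Neither sweeps: the video ad wins 1 of 3 groups, Variant 2 wins 2. The video ad wins overall but not every group — no Simpson reversal.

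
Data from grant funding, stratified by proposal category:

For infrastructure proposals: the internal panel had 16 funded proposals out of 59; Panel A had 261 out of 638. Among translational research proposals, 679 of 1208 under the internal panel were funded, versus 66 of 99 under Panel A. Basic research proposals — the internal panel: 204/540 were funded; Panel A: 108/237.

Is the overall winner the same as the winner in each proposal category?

No

Infrastructure: the internal panel 16/59 = 27.1%, Panel A 261/638 = 40.9% → Panel A
Translational research: the internal panel 679/1208 = 56.2%, Panel A 66/99 = 66.7% → Panel A
Basic research: the internal panel 204/540 = 37.8%, Panel A 108/237 = 45.6% → Panel A
Overall: the internal panel 899/1807 = 49.8%, Panel A 435/974 = 44.7% → the internal panel
Panel A wins each proposal group but the internal panel wins overall — the comparison reverses. Panel A's proposals skew toward infrastructure, which has a lower base rate.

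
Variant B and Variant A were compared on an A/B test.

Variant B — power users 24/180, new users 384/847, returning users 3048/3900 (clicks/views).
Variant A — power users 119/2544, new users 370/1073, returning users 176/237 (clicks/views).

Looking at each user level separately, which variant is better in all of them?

Variant B

Power users: Variant B 24/180 = 13.3%, Variant A 119/2544 = 4.7% → Variant B
New users: Variant B 384/847 = 45.3%, Variant A 370/1073 = 34.5% → Variant B
Returning users: Variant B 3048/3900 = 78.2%, Variant A 176/237 = 74.3% → Variant B
Variant B has the higher rate in all 3 groups.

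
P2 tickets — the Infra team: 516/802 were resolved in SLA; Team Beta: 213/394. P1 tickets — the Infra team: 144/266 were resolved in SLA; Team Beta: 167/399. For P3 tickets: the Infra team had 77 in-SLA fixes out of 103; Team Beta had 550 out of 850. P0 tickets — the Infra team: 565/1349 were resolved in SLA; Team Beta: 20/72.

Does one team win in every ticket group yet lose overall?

P2: the Infra team 516/802 = 64.3%, Team Beta 213/394 = 54.1% → the Infra team
P1: the Infra team 144/266 = 54.1%, Team Beta 167/399 = 41.9% → the Infra team
P3: the Infra team 77/103 = 74.8%, Team Beta 550/850 = 64.7% → the Infra team
P0: the Infra team 565/1349 = 41.9%, Team Beta 20/72 = 27.8% → the Infra team
Overall: the Infra team 1302/2520 = 51.7%, Team Beta 950/1715 = 55.4% → Team Beta
The Infra team wins each ticket group but Team Beta wins overall — the comparison reverses. The Infra team's tickets skew toward P0, which has a lower base rate.

Yes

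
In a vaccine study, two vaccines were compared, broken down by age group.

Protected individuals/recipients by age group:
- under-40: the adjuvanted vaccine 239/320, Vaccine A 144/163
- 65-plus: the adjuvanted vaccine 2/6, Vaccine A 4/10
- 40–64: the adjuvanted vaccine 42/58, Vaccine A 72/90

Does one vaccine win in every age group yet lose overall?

No

Under-40: the adjuvanted vaccine 239/320 = 74.7%, Vaccine A 144/163 = 88.3% → Vaccine A
65-plus: the adjuvanted vaccine 2/6 = 33.3%, Vaccine A 4/10 = 40.0% → Vaccine A
40–64: the adjuvanted vaccine 42/58 = 72.4%, Vaccine A 72/90 = 80.0% → Vaccine A
Overall: the adjuvanted vaccine 283/384 = 73.7%, Vaccine A 220/263 = 83.7% → Vaccine A
Vaccine A wins overall and in every age group — no reversal.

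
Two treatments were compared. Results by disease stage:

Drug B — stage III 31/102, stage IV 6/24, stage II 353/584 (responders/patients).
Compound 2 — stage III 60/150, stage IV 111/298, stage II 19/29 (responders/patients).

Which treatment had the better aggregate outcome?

Stage III: Drug B 31/102 = 30.4%, Compound 2 60/150 = 40.0% → Compound 2
Stage IV: Drug B 6/24 = 25.0%, Compound 2 111/298 = 37.2% → Compound 2
Stage II: Drug B 353/584 = 60.4%, Compound 2 19/29 = 65.5% → Compound 2
Overall: Drug B 390/710 = 54.9%, Compound 2 190/477 = 39.8% → Drug B
(Compound 2 wins every disease group but Drug B wins overall — Compound 2's patients skew toward the low-rate stage IV group.)

Drug B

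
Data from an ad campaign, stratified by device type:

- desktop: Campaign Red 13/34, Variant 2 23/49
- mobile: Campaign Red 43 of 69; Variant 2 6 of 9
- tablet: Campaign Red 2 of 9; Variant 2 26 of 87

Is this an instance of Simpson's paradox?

Desktop: Campaign Red 13/34 = 38.2%, Variant 2 23/49 = 46.9% → Variant 2
Mobile: Campaign Red 43/69 = 62.3%, Variant 2 6/9 = 66.7% → Variant 2
Tablet: Campaign Red 2/9 = 22.2%, Variant 2 26/87 = 29.9% → Variant 2
Overall: Campaign Red 58/112 = 51.8%, Variant 2 55/145 = 37.9% → Campaign Red
Variant 2 wins each device group but Campaign Red wins overall — the comparison reverses. Variant 2's impressions skew toward tablet, which has a lower base rate.

Yes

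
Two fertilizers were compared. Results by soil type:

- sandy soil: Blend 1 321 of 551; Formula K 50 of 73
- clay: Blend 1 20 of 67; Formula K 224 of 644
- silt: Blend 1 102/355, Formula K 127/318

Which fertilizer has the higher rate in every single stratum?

Sandy soil: Blend 1 321/551 = 58.3%, Formula K 50/73 = 68.5% → Formula K
Clay: Blend 1 20/67 = 29.9%, Formula K 224/644 = 34.8% → Formula K
Silt: Blend 1 102/355 = 28.7%, Formula K 127/318 = 39.9% → Formula K
Formula K has the higher rate in all 3 groups.

Formula K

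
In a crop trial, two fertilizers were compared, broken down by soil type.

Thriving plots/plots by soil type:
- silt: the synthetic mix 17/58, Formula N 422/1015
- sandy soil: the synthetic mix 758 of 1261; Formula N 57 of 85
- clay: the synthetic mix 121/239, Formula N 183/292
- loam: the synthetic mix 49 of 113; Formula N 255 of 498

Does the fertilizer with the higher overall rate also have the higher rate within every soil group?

Silt: the synthetic mix 17/58 = 29.3%, Formula N 422/1015 = 41.6% → Formula N
Sandy soil: the synthetic mix 758/1261 = 60.1%, Formula N 57/85 = 67.1% → Formula N
Clay: the synthetic mix 121/239 = 50.6%, Formula N 183/292 = 62.7% → Formula N
Loam: the synthetic mix 49/113 = 43.4%, Formula N 255/498 = 51.2% → Formula N
Overall: the synthetic mix 945/1671 = 56.6%, Formula N 917/1890 = 48.5% → the synthetic mix
Formula N wins each soil group but the synthetic mix wins overall — the comparison reverses. Formula N's plots skew toward silt, which has a lower base rate.

No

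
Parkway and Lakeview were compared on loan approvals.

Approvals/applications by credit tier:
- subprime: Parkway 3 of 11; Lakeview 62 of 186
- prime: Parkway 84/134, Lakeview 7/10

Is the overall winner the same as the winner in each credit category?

Subprime: Parkway 3/11 = 27.3%, Lakeview 62/186 = 33.3% → Lakeview
Prime: Parkway 84/134 = 62.7%, Lakeview 7/10 = 70.0% → Lakeview
Overall: Parkway 87/145 = 60.0%, Lakeview 69/196 = 35.2% → Parkway
Lakeview wins each credit group but Parkway wins overall — the comparison reverses. Lakeview's applications skew toward subprime, which has a lower base rate.

No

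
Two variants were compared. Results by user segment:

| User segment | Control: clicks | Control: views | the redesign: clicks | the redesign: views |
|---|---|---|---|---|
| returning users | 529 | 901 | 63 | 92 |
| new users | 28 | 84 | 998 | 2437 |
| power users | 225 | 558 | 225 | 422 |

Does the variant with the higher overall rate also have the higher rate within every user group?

Returning users: Control 529/901 = 58.7%, the redesign 63/92 = 68.5% → the redesign
New users: Control 28/84 = 33.3%, the redesign 998/2437 = 41.0% → the redesign
Power users: Control 225/558 = 40.3%, the redesign 225/422 = 53.3% → the redesign
Overall: Control 782/1543 = 50.7%, the redesign 1286/2951 = 43.6% → Control
The redesign wins each user group but Control wins overall — the comparison reverses. The redesign's views skew toward new users, which has a lower base rate.

No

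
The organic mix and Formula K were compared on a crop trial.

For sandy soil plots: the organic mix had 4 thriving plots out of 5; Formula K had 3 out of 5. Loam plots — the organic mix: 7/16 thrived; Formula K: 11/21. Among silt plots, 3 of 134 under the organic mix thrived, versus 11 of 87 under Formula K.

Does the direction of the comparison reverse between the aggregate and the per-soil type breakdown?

Sandy soil: the organic mix 4/5 = 80.0%, Formula K 3/5 = 60.0% → the organic mix
Loam: the organic mix 7/16 = 43.8%, Formula K 11/21 = 52.4% → Formula K
Silt: the organic mix 3/134 = 2.2%, Formula K 11/87 = 12.6% → Formula K
Overall: the organic mix 14/155 = 9.0%, Formula K 25/113 = 22.1% → Formula K
Neither sweeps: the organic mix wins 1 of 3 groups, Formula K wins 2. Formula K wins overall but not every group — no Simpson reversal.

No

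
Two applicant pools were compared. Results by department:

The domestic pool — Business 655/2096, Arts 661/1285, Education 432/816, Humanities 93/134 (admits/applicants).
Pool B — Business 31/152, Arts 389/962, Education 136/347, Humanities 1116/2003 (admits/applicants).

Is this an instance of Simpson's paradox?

Yes

Business: the domestic pool 655/2096 = 31.2%, Pool B 31/152 = 20.4% → the domestic pool
Arts: the domestic pool 661/1285 = 51.4%, Pool B 389/962 = 40.4% → the domestic pool
Education: the domestic pool 432/816 = 52.9%, Pool B 136/347 = 39.2% → the domestic pool
Humanities: the domestic pool 93/134 = 69.4%, Pool B 1116/2003 = 55.7% → the domestic pool
Overall: the domestic pool 1841/4331 = 42.5%, Pool B 1672/3464 = 48.3% → Pool B
The domestic pool wins each department group but Pool B wins overall — the comparison reverses. The domestic pool's applicants skew toward Business, which has a lower base rate.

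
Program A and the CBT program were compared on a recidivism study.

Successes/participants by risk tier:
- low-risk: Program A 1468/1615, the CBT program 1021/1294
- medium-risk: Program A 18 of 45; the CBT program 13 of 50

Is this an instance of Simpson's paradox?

Low-risk: Program A 1468/1615 = 90.9%, the CBT program 1021/1294 = 78.9% → Program A
Medium-risk: Program A 18/45 = 40.0%, the CBT program 13/50 = 26.0% → Program A
Overall: Program A 1486/1660 = 89.5%, the CBT program 1034/1344 = 76.9% → Program A
Program A wins overall and in every risk group — no reversal.

No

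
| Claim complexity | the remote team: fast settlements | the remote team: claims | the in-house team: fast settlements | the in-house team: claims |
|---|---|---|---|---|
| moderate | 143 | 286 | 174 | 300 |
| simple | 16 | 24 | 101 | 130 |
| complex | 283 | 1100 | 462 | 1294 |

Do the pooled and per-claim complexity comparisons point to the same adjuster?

Moderate: the remote team 143/286 = 50.0%, the in-house team 174/300 = 58.0% → the in-house team
Simple: the remote team 16/24 = 66.7%, the in-house team 101/130 = 77.7% → the in-house team
Complex: the remote team 283/1100 = 25.7%, the in-house team 462/1294 = 35.7% → the in-house team
Overall: the remote team 442/1410 = 31.3%, the in-house team 737/1724 = 42.7% → the in-house team
The in-house team wins overall and in every claim group — no reversal.

Yes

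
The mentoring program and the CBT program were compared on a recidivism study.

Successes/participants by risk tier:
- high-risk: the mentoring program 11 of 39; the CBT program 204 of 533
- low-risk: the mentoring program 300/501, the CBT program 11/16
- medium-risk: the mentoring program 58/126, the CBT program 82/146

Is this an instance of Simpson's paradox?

Yes

High-risk: the mentoring program 11/39 = 28.2%, the CBT program 204/533 = 38.3% → the CBT program
Low-risk: the mentoring program 300/501 = 59.9%, the CBT program 11/16 = 68.8% → the CBT program
Medium-risk: the mentoring program 58/126 = 46.0%, the CBT program 82/146 = 56.2% → the CBT program
Overall: the mentoring program 369/666 = 55.4%, the CBT program 297/695 = 42.7% → the mentoring program
The CBT program wins each risk group but the mentoring program wins overall — the comparison reverses. The CBT program's participants skew toward high-risk, which has a lower base rate.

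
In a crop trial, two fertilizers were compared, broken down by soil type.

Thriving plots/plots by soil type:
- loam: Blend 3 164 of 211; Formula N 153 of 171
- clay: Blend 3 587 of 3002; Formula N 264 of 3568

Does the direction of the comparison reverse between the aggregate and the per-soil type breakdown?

No

Loam: Blend 3 164/211 = 77.7%, Formula N 153/171 = 89.5% → Formula N
Clay: Blend 3 587/3002 = 19.6%, Formula N 264/3568 = 7.4% → Blend 3
Overall: Blend 3 751/3213 = 23.4%, Formula N 417/3739 = 11.2% → Blend 3
Neither sweeps: Blend 3 wins 1 of 2 groups, Formula N wins 1. Blend 3 wins overall but not every group — no Simpson reversal.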